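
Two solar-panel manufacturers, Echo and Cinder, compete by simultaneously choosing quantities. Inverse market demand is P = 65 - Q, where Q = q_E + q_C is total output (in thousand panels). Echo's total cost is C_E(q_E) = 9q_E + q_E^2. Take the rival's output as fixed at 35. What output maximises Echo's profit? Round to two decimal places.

5.25

With the rival's output fixed at 35, Echo's profit is π_E = (65 - 35 - q_E)q_E - (9q_E + q_E²) = (30 - q_E)q_E - (9q_E + q_E²).
∂π_E/∂q_E = 21 - 4q_E = 0, so q_E = 21/4.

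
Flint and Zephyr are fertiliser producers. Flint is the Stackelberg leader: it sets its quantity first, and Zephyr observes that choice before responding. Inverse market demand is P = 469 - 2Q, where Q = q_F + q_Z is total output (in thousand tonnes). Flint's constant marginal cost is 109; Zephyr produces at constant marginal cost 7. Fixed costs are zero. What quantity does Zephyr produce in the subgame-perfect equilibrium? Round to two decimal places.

The follower Zephyr best-responds to any q_F: π_Z = (469 - 2Q)q_Z - 7q_Z.
∂π_Z/∂q_Z = 462 - 2q_F - 4q_Z = 0 gives the reaction function q_Z = (462 - 2q_F)/4.
Flint substitutes q_Z(q_F) into its own profit: π_F = q_F(469 - 2q_F - (462 - 2q_F)/2) - 109q_F = (238 - q_F)q_F - 109q_F.
The leader's first-order condition 129 - 2q_F = 0 yields q_F = 129/2.
Then q_Z = (462 - 2·(129/2))/4 = 333/4.

83.25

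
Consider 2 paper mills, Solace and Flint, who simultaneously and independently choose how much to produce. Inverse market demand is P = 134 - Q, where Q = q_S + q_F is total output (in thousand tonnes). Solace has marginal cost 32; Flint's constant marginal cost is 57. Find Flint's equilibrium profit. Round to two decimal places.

300.44

Solace's profit: π_S = (134 - Q)q_S - (32q_S). Setting ∂π_S/∂q_S = 0: 102 - 2q_S - (q_F) = 0.
Flint's profit: π_F = (134 - Q)q_F - (57q_F). Setting ∂π_F/∂q_F = 0: 77 - 2q_F - (q_S) = 0.
Best responses: q_S = (102 - q_F)/2, q_F = (77 - q_S)/2.
Solving the pair: q_S = 127/3, q_F = 52/3.
Price P = 134 - 179/3 = 223/3.
Flint's profit: (223/3 - 57)·(52/3) = 300.4444.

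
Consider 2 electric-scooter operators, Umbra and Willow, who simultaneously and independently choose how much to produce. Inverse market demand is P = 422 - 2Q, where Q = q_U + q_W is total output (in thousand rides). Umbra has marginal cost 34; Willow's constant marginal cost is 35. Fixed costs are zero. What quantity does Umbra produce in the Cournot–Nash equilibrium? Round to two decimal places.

Umbra's profit: π_U = (422 - 2Q)q_U - (34q_U). Setting ∂π_U/∂q_U = 0: 388 - 4q_U - 2(q_W) = 0.
Willow's first-order condition: 387 - 4q_W - 2(q_U) = 0.
Best responses: q_U = (388 - 2q_W)/4, q_W = (387 - 2q_U)/4.
Solving the pair: q_U = 389/6, q_W = 193/3.

64.83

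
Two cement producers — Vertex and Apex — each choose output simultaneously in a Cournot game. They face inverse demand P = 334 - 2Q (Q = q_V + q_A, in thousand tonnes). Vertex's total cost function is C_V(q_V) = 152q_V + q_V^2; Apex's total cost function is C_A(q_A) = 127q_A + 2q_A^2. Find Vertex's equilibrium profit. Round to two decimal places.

Vertex's profit: π_V = (334 - 2Q)q_V - (152q_V + q_V²). Setting ∂π_V/∂q_V = 0: 182 - 6q_V - 2(q_A) = 0.
Apex's profit: π_A = (334 - 2Q)q_A - (127q_A + 2q_A²). Setting ∂π_A/∂q_A = 0: 207 - 8q_A - 2(q_V) = 0.
So q_V = (182 - 2q_A)/6 and q_A = (207 - 2q_V)/8.
Substituting one into the other gives q_V = 521/22 and q_A = 439/22.
Price P = 334 - 2·(480/11) = 246.7273.
Vertex's profit: 246.7273·(521/22) - 152·(521/22) - (521/22)² = 1682.4855.

1682.49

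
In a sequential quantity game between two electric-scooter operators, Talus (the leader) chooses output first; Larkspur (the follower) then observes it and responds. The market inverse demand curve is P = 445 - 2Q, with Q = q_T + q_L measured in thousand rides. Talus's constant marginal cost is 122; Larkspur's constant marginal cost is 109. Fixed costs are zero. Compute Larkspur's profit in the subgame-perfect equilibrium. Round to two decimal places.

Solve by backward induction. Given q_T, the follower Larkspur maximises π_L = (445 - 2q_T - 2q_L)q_L - 109q_L.
Follower FOC: 336 - 2q_T - 4q_L = 0, so q_L(q_T) = (336 - 2q_T)/4.
Talus substitutes q_L(q_T) into its own profit: π_T = q_T(445 - 2q_T - (336 - 2q_T)/2) - 122q_T = (277 - q_T)q_T - 122q_T.
Leader FOC: 155 - 2q_T = 0, so q_T = 155/2.
Then q_L = (336 - 2·(155/2))/4 = 181/4.
Price P = 445 - 2·(491/4) = 399/2.
Larkspur's profit: (399/2 - 109)·(181/4) = 4095.1250.

4095.13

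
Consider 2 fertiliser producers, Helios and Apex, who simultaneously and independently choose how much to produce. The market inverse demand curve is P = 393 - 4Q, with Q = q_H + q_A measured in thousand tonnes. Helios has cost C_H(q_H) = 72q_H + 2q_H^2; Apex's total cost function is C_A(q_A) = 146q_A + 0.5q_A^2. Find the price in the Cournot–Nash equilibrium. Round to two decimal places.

Helios's profit: π_H = (393 - 4Q)q_H - (72q_H + 2q_H²). Setting ∂π_H/∂q_H = 0: 321 - 12q_H - 4(q_A) = 0.
Apex's first-order condition: 247 - 9q_A - 4(q_H) = 0.
Rearranging gives the reaction functions q_H = (321 - 4q_A)/12 and q_A = (247 - 4q_H)/9.
Solving the pair: q_H = 1901/92, q_A = 420/23.
Total output Q = 38.9239, so price P = 393 - 4·38.9239 = 237.3043.

237.30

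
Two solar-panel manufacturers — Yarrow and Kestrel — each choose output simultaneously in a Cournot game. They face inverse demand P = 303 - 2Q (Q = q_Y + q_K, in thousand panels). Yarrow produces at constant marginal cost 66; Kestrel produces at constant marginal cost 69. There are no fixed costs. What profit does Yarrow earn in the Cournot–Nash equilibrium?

Yarrow's profit: π_Y = (303 - 2Q)q_Y - (66q_Y). Setting ∂π_Y/∂q_Y = 0: 237 - 4q_Y - 2(q_K) = 0.
Kestrel's profit: π_K = (303 - 2Q)q_K - (69q_K). Setting ∂π_K/∂q_K = 0: 234 - 4q_K - 2(q_Y) = 0.
Rearranging gives the reaction functions q_Y = (237 - 2q_K)/4 and q_K = (234 - 2q_Y)/4.
Solving the pair: q_Y = 40, q_K = 77/2.
Price P = 303 - 2·(157/2) = 146.
Yarrow's profit: (146 - 66)·40 = 3200.

3200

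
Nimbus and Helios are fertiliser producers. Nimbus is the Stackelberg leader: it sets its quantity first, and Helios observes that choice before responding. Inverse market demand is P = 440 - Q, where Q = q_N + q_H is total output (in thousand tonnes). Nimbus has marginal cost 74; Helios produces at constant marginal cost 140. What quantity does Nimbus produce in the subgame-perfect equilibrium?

The follower Helios best-responds to any q_N: π_H = (440 - Q)q_H - 140q_H.
∂π_H/∂q_H = 300 - q_N - 2q_H = 0 gives the reaction function q_H = (300 - q_N)/2.
The leader anticipates this reaction. Substituting into P = 440 - Q gives P = 290 - (1/2)q_N, so π_N = (290 - (1/2)q_N)q_N - 74q_N.
Leader FOC: 216 - q_N = 0, so q_N = 216.
Then q_H = (300 - 216)/2 = 42.

216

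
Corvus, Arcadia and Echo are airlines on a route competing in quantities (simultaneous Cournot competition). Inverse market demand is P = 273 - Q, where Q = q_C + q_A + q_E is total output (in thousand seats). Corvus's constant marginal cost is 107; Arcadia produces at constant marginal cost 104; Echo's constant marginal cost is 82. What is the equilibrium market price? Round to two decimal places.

Corvus's profit: π_C = (273 - Q)q_C - (107q_C). Setting ∂π_C/∂q_C = 0: 166 - 2q_C - (q_A + q_E) = 0.
Arcadia's profit: π_A = (273 - Q)q_A - (104q_A). Setting ∂π_A/∂q_A = 0: 169 - 2q_A - (q_C + q_E) = 0.
Echo's profit: π_E = (273 - Q)q_E - (82q_E). Setting ∂π_E/∂q_E = 0: 191 - 2q_E - (q_C + q_A) = 0.
Summing all 3 equations gives 526 − 4Q = 0, hence Q = 263/2.
Back-substituting: q_C = (166 − 263/2) = 69/2, q_A = (169 − 263/2) = 75/2, q_E = (191 − 263/2) = 119/2.
Total output Q = 263/2, so price P = 273 - 263/2 = 283/2.

141.50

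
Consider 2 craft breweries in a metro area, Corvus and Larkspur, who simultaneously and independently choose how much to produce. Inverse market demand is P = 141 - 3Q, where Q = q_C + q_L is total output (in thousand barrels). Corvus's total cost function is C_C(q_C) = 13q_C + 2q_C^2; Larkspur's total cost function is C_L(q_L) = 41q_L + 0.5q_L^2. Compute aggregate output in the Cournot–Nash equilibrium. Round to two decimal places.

19.87

Corvus's profit: π_C = (141 - 3Q)q_C - (13q_C + 2q_C²). Setting ∂π_C/∂q_C = 0: 128 - 10q_C - 3(q_L) = 0.
Larkspur's first-order condition: 100 - 7q_L - 3(q_C) = 0.
So q_C = (128 - 3q_L)/10 and q_L = (100 - 3q_C)/7.
Solving the pair: q_C = 596/61, q_L = 616/61.
Total output Q = 596/61 + 616/61 = 1212/61.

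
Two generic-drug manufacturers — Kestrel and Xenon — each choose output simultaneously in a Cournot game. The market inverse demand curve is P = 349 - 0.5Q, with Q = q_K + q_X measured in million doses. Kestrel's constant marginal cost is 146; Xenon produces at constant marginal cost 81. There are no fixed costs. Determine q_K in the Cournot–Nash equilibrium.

92

Kestrel's profit: π_K = (349 - 0.5Q)q_K - (146q_K). Setting ∂π_K/∂q_K = 0: 203 - q_K - (1/2)(q_X) = 0.
Xenon's first-order condition: 268 - q_X - (1/2)(q_K) = 0.
Rearranging gives the reaction functions q_K = (203 - (1/2)q_X) and q_X = (268 - (1/2)q_K).
Solving the pair: q_K = 92, q_X = 222.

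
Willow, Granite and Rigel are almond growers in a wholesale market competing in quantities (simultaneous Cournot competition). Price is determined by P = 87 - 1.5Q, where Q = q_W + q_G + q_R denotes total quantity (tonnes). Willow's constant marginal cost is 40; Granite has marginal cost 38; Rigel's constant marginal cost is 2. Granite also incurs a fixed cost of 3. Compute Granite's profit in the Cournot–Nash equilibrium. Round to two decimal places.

6.38

Willow's profit: π_W = (87 - 1.5Q)q_W - (40q_W). Setting ∂π_W/∂q_W = 0: 47 - 3q_W - (3/2)(q_G + q_R) = 0.
Granite's profit: π_G = (87 - 1.5Q)q_G - (38q_G). Setting ∂π_G/∂q_G = 0: 49 - 3q_G - (3/2)(q_W + q_R) = 0.
Rigel's profit: π_R = (87 - 1.5Q)q_R - (2q_R). Setting ∂π_R/∂q_R = 0: 85 - 3q_R - (3/2)(q_W + q_G) = 0.
Adding the 3 conditions: 181 − 3Q − 3Q = 0, i.e. Q = 181/6.
Back-substituting: q_W = (47 − 181/4)/(3/2) = 7/6, q_G = (49 − 181/4)/(3/2) = 5/2, q_R = (85 − 181/4)/(3/2) = 53/2.
Price P = 87 - (3/2)·(181/6) = 167/4.
Granite's profit: (167/4 - 38)·(5/2) - 3 = 51/8.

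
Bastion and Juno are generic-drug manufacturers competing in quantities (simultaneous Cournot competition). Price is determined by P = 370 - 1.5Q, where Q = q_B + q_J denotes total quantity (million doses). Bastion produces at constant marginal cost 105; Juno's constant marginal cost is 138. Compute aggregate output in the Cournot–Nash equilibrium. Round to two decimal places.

110.44

Bastion's profit: π_B = (370 - 1.5Q)q_B - (105q_B). Setting ∂π_B/∂q_B = 0: 265 - 3q_B - (3/2)(q_J) = 0.
Juno's profit: π_J = (370 - 1.5Q)q_J - (138q_J). Setting ∂π_J/∂q_J = 0: 232 - 3q_J - (3/2)(q_B) = 0.
Rearranging gives the reaction functions q_B = (265 - (3/2)q_J)/3 and q_J = (232 - (3/2)q_B)/3.
Solving the pair: q_B = 596/9, q_J = 398/9.
Total output Q = 596/9 + 398/9 = 994/9.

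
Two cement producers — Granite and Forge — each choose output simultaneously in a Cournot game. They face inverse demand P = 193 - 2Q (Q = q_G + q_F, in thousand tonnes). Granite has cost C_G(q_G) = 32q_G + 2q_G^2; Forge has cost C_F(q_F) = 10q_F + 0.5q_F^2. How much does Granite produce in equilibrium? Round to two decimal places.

Granite's profit: π_G = (193 - 2Q)q_G - (32q_G + 2q_G²). Setting ∂π_G/∂q_G = 0: 161 - 8q_G - 2(q_F) = 0.
Forge's first-order condition: 183 - 5q_F - 2(q_G) = 0.
Best responses: q_G = (161 - 2q_F)/8, q_F = (183 - 2q_G)/5.
Solving the pair: q_G = 439/36, q_F = 571/18.

12.19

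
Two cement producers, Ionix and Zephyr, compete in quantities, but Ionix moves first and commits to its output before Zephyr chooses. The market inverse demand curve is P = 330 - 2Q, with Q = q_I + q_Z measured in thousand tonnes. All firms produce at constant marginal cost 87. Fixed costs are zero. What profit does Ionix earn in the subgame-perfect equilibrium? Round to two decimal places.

The follower Zephyr best-responds to any q_I: π_Z = (330 - 2Q)q_Z - 87q_Z.
∂π_Z/∂q_Z = 243 - 2q_I - 4q_Z = 0 gives the reaction function q_Z = (243 - 2q_I)/4.
Ionix substitutes q_Z(q_I) into its own profit: π_I = q_I(330 - 2q_I - (243 - 2q_I)/2) - 87q_I = (417/2 - q_I)q_I - 87q_I.
Leader FOC: 243/2 - 2q_I = 0, so q_I = 243/4.
Then q_Z = (243 - 2·(243/4))/4 = 243/8.
Price P = 330 - 2·(729/8) = 591/4.
Ionix's profit: (591/4 - 87)·(243/4) = 3690.5625.

3690.56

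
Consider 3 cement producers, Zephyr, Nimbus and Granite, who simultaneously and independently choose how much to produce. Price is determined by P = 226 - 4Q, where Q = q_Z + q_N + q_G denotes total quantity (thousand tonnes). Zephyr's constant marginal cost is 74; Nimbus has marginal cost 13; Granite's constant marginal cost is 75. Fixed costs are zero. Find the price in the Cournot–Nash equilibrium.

97

Zephyr's profit: π_Z = (226 - 4Q)q_Z - (74q_Z). Setting ∂π_Z/∂q_Z = 0: 152 - 8q_Z - 4(q_N + q_G) = 0.
Nimbus's first-order condition: 213 - 8q_N - 4(q_Z + q_G) = 0.
Granite's first-order condition: 151 - 8q_G - 4(q_Z + q_N) = 0.
Summing all 3 equations gives 516 − 16Q = 0, hence Q = 129/4.
Back-substituting: q_Z = (152 − 129)/4 = 23/4, q_N = (213 − 129)/4 = 21, q_G = (151 − 129)/4 = 11/2.
Total output Q = 129/4, so price P = 226 - 4·(129/4) = 97.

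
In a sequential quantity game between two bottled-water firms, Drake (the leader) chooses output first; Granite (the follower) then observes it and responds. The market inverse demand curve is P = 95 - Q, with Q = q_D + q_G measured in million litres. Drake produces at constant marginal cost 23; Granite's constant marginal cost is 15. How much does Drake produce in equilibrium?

Solve by backward induction. Given q_D, the follower Granite maximises π_G = (95 - q_D - q_G)q_G - 15q_G.
Setting the follower's marginal profit to zero, 80 - q_D - 2q_G = 0, i.e. q_G = (80 - q_D)/2.
The leader anticipates this reaction. Substituting into P = 95 - Q gives P = 55 - (1/2)q_D, so π_D = (55 - (1/2)q_D)q_D - 23q_D.
Maximising: ∂π_D/∂q_D = 32 - q_D = 0, giving q_D = 32.
Then q_G = (80 - 32)/2 = 24.

32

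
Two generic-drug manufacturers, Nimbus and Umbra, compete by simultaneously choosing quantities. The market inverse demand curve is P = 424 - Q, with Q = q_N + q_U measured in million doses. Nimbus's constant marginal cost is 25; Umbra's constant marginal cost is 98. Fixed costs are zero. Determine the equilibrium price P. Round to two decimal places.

Nimbus's profit: π_N = (424 - Q)q_N - (25q_N). Setting ∂π_N/∂q_N = 0: 399 - 2q_N - (q_U) = 0.
Umbra's first-order condition: 326 - 2q_U - (q_N) = 0.
So q_N = (399 - q_U)/2 and q_U = (326 - q_N)/2.
Solving the pair: q_N = 472/3, q_U = 253/3.
Total output Q = 725/3, so price P = 424 - 725/3 = 547/3.

182.33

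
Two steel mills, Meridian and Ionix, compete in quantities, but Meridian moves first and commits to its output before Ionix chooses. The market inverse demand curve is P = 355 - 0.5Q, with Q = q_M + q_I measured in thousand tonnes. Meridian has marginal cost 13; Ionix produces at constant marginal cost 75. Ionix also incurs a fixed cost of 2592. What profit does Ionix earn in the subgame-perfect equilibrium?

450

Solve by backward induction. Given q_M, the follower Ionix maximises π_I = (355 - (1/2)q_M - (1/2)q_I)q_I - 75q_I.
∂π_I/∂q_I = 280 - (1/2)q_M - q_I = 0 gives the reaction function q_I = (280 - (1/2)q_M).
The leader anticipates this reaction. Substituting into P = 355 - 0.5Q gives P = 215 - (1/4)q_M, so π_M = (215 - (1/4)q_M)q_M - 13q_M.
Maximising: ∂π_M/∂q_M = 202 - (1/2)q_M = 0, giving q_M = 404.
Then q_I = (280 - (1/2)·404) = 78.
Price P = 355 - (1/2)·482 = 114.
Ionix's profit: (114 - 75)·78 - 2592 = 450.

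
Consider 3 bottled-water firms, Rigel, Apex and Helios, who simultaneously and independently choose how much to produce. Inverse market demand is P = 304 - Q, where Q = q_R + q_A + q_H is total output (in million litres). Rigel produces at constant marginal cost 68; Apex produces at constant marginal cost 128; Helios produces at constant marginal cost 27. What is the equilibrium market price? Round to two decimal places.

131.75

Rigel's profit: π_R = (304 - Q)q_R - (68q_R). Setting ∂π_R/∂q_R = 0: 236 - 2q_R - (q_A + q_H) = 0.
Apex's first-order condition: 176 - 2q_A - (q_R + q_H) = 0.
Helios's profit: π_H = (304 - Q)q_H - (27q_H). Setting ∂π_H/∂q_H = 0: 277 - 2q_H - (q_R + q_A) = 0.
Summing all 3 equations gives 689 − 4Q = 0, hence Q = 689/4.
Back-substituting: q_R = (236 − 689/4) = 255/4, q_A = (176 − 689/4) = 15/4, q_H = (277 − 689/4) = 419/4.
Total output Q = 689/4, so price P = 304 - 689/4 = 527/4.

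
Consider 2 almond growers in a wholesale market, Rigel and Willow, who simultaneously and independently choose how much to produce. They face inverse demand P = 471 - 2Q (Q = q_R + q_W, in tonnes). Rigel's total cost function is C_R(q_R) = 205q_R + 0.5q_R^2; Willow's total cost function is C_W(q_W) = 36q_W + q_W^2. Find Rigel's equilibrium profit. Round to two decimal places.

Rigel's profit: π_R = (471 - 2Q)q_R - (205q_R + (1/2)q_R²). Setting ∂π_R/∂q_R = 0: 266 - 5q_R - 2(q_W) = 0.
Willow's first-order condition: 435 - 6q_W - 2(q_R) = 0.
Best responses: q_R = (266 - 2q_W)/5, q_W = (435 - 2q_R)/6.
Solving the pair: q_R = 363/13, q_W = 1643/26.
Price P = 471 - 2·91.1154 = 288.7692.
Rigel's profit: 288.7692·(363/13) - 205·(363/13) - (1/2)(363/13)² = 1949.2456.

1949.25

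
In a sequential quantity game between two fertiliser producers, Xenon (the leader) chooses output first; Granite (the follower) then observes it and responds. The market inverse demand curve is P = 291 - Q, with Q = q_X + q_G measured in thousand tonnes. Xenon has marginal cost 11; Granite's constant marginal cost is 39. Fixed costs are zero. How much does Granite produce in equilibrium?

49

The follower Granite best-responds to any q_X: π_G = (291 - Q)q_G - 39q_G.
Follower FOC: 252 - q_X - 2q_G = 0, so q_G(q_X) = (252 - q_X)/2.
Xenon substitutes q_G(q_X) into its own profit: π_X = q_X(291 - q_X - (252 - q_X)/2) - 11q_X = (165 - (1/2)q_X)q_X - 11q_X.
Maximising: ∂π_X/∂q_X = 154 - q_X = 0, giving q_X = 154.
Then q_G = (252 - 154)/2 = 49.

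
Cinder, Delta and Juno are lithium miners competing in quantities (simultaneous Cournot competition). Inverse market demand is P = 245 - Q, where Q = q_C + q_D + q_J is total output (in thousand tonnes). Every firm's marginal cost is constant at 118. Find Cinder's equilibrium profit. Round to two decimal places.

A representative firm's profit is π_i = q_i(245 - Q) - 118q_i.
First-order condition (treating rivals' output as given): 127 - 2q_i - Σ_{j≠i} q_j = 0.
By symmetry each firm produces the same amount; substituting Σ_{j≠i} q_j = 2q_i yields q_i = 127/4.
Price P = 245 - 381/4 = 599/4.
Cinder's profit: (599/4 - 118)·(127/4) = 1008.0625.

1008.06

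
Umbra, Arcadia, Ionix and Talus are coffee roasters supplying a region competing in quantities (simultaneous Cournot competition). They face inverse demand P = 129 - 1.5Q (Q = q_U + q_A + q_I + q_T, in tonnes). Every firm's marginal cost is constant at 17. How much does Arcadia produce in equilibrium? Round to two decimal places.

14.93

A representative firm's profit is π_i = q_i(129 - 1.5Q) - 17q_i.
First-order condition (treating rivals' output as given): 112 - 3q_i - (3/2)·Σ_{j≠i} q_j = 0.
By symmetry each firm produces the same amount; substituting Σ_{j≠i} q_j = 3q_i yields q_i = 112/(15/2) = 224/15.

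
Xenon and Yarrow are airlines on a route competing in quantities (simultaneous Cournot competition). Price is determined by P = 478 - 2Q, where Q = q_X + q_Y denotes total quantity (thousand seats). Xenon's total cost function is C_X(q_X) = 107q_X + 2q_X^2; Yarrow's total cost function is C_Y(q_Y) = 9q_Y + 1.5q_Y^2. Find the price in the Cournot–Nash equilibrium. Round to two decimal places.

Xenon's profit: π_X = (478 - 2Q)q_X - (107q_X + 2q_X²). Setting ∂π_X/∂q_X = 0: 371 - 8q_X - 2(q_Y) = 0.
Yarrow's profit: π_Y = (478 - 2Q)q_Y - (9q_Y + (3/2)q_Y²). Setting ∂π_Y/∂q_Y = 0: 469 - 7q_Y - 2(q_X) = 0.
Rearranging gives the reaction functions q_X = (371 - 2q_Y)/8 and q_Y = (469 - 2q_X)/7.
Substituting one into the other gives q_X = 1659/52 and q_Y = 1505/26.
Total output Q = 89.7885, so price P = 478 - 2·89.7885 = 298.4231.

298.42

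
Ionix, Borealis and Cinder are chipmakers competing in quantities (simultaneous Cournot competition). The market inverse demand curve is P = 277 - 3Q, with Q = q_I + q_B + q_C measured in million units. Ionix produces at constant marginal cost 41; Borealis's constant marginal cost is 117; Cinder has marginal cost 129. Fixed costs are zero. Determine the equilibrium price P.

Ionix's profit: π_I = (277 - 3Q)q_I - (41q_I). Setting ∂π_I/∂q_I = 0: 236 - 6q_I - 3(q_B + q_C) = 0.
Borealis's profit: π_B = (277 - 3Q)q_B - (117q_B). Setting ∂π_B/∂q_B = 0: 160 - 6q_B - 3(q_I + q_C) = 0.
Cinder's first-order condition: 148 - 6q_C - 3(q_I + q_B) = 0.
Adding the 3 conditions: 544 − 6Q − 6Q = 0, i.e. Q = 136/3.
Back-substituting: q_I = (236 − 136)/3 = 100/3, q_B = (160 − 136)/3 = 8, q_C = (148 − 136)/3 = 4.
Total output Q = 136/3, so price P = 277 - 3·(136/3) = 141.

141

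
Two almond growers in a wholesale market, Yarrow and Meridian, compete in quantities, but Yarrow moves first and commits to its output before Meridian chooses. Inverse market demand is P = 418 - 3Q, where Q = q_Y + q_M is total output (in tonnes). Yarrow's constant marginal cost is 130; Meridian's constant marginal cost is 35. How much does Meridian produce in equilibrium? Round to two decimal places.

47.75

The follower Meridian best-responds to any q_Y: π_M = (418 - 3Q)q_M - 35q_M.
Setting the follower's marginal profit to zero, 383 - 3q_Y - 6q_M = 0, i.e. q_M = (383 - 3q_Y)/6.
The leader anticipates this reaction. Substituting into P = 418 - 3Q gives P = 453/2 - (3/2)q_Y, so π_Y = (453/2 - (3/2)q_Y)q_Y - 130q_Y.
The leader's first-order condition 193/2 - 3q_Y = 0 yields q_Y = 193/6.
Then q_M = (383 - 3·(193/6))/6 = 191/4.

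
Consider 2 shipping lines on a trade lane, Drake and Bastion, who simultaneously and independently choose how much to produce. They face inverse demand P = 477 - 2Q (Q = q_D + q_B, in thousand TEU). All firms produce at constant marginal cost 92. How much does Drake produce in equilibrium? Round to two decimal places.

Each firm earns π_i = (477 - 2Q)q_i - 92q_i.
Setting ∂π_i/∂q_i = 0 with rivals' quantities fixed: 385 - 4q_i - 2q_j = 0.
By symmetry each firm produces the same amount; substituting q_j = q_i yields q_i = 385/6.

64.17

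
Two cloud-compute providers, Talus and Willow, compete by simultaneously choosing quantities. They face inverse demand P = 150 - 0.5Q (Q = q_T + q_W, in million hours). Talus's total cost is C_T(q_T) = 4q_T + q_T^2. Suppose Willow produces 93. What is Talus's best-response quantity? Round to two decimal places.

33.17

With the rival's output fixed at 93, Talus's profit is π_T = (150 - (1/2)·93 - (1/2)q_T)q_T - (4q_T + q_T²) = (207/2 - (1/2)q_T)q_T - (4q_T + q_T²).
∂π_T/∂q_T = 199/2 - 3q_T = 0, so q_T = 199/6.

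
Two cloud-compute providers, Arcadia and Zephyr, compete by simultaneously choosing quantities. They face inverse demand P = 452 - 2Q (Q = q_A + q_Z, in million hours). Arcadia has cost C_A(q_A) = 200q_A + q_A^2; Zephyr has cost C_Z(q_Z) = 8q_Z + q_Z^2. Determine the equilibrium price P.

278

Arcadia's profit: π_A = (452 - 2Q)q_A - (200q_A + q_A²). Setting ∂π_A/∂q_A = 0: 252 - 6q_A - 2(q_Z) = 0.
Zephyr's first-order condition: 444 - 6q_Z - 2(q_A) = 0.
Rearranging gives the reaction functions q_A = (252 - 2q_Z)/6 and q_Z = (444 - 2q_A)/6.
Solving the pair: q_A = 39/2, q_Z = 135/2.
Total output Q = 87, so price P = 452 - 2·87 = 278.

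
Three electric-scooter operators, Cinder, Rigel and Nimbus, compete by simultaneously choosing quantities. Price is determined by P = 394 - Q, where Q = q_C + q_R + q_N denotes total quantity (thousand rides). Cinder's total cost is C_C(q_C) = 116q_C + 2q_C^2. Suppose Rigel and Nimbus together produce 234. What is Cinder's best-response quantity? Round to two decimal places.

7.33

With rivals' combined output fixed at 234, Cinder's profit is π_C = (394 - 234 - q_C)q_C - (116q_C + 2q_C²) = (160 - q_C)q_C - (116q_C + 2q_C²).
∂π_C/∂q_C = 44 - 6q_C = 0, so q_C = 22/3.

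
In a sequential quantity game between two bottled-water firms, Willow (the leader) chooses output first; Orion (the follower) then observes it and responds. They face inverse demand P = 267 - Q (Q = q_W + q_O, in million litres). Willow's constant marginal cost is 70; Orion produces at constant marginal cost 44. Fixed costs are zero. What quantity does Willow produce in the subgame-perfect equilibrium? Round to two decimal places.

85.50

The follower Orion best-responds to any q_W: π_O = (267 - Q)q_O - 44q_O.
Follower FOC: 223 - q_W - 2q_O = 0, so q_O(q_W) = (223 - q_W)/2.
Willow substitutes q_O(q_W) into its own profit: π_W = q_W(267 - q_W - (223 - q_W)/2) - 70q_W = (311/2 - (1/2)q_W)q_W - 70q_W.
The leader's first-order condition 171/2 - q_W = 0 yields q_W = 171/2.
Then q_O = (223 - 171/2)/2 = 275/4.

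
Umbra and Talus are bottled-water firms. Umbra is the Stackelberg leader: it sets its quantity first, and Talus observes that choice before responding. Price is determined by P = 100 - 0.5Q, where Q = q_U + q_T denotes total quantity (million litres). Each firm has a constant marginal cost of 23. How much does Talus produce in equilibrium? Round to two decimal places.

38.50

The follower Talus best-responds to any q_U: π_T = (100 - 0.5Q)q_T - 23q_T.
Follower FOC: 77 - (1/2)q_U - q_T = 0, so q_T(q_U) = (77 - (1/2)q_U).
Umbra substitutes q_T(q_U) into its own profit: π_U = q_U(100 - (1/2)q_U - (77 - (1/2)q_U)/2) - 23q_U = (123/2 - (1/4)q_U)q_U - 23q_U.
The leader's first-order condition 77/2 - (1/2)q_U = 0 yields q_U = 77.
Then q_T = (77 - (1/2)·77) = 77/2.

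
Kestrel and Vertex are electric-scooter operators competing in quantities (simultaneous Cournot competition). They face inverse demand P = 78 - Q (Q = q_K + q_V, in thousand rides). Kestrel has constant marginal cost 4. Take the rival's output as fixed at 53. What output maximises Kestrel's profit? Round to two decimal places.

10.50

With the rival's output fixed at 53, Kestrel's profit is π_K = (78 - 53 - q_K)q_K - (4q_K) = (25 - q_K)q_K - (4q_K).
∂π_K/∂q_K = 21 - 2q_K = 0, so q_K = 21/2.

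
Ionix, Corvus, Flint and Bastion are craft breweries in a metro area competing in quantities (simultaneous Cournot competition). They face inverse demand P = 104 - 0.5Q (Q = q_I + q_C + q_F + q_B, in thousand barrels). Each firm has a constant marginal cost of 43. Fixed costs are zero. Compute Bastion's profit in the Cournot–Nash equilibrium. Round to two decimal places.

297.68

Each firm earns π_i = (104 - 0.5Q)q_i - 43q_i.
Setting ∂π_i/∂q_i = 0 with rivals' quantities fixed: 61 - q_i - (1/2)·Σ_{j≠i} q_j = 0.
By symmetry each firm produces the same amount; substituting Σ_{j≠i} q_j = 3q_i yields q_i = 61/(5/2) = 122/5.
Price P = 104 - (1/2)·(488/5) = 276/5.
Bastion's profit: (276/5 - 43)·(122/5) = 297.6800.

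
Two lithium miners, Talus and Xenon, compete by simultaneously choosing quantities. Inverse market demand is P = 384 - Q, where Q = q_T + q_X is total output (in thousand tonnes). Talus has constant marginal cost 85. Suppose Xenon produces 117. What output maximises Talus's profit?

91

With the rival's output fixed at 117, Talus's profit is π_T = (384 - 117 - q_T)q_T - (85q_T) = (267 - q_T)q_T - (85q_T).
∂π_T/∂q_T = 182 - 2q_T = 0, so q_T = 91.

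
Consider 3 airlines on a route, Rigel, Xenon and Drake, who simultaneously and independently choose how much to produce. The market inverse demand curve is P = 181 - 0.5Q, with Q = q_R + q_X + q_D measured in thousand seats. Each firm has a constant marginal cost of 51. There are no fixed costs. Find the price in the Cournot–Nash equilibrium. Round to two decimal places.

83.50

Each firm earns π_i = (181 - 0.5Q)q_i - 51q_i.
Setting ∂π_i/∂q_i = 0 with rivals' quantities fixed: 130 - q_i - (1/2)·Σ_{j≠i} q_j = 0.
With identical firms every q_j equals q_i, so Σ_{j≠i} q_j = 2q_i and 130 = 2q_i, giving q_i = 65.
Total output Q = 195, so price P = 181 - (1/2)·195 = 167/2.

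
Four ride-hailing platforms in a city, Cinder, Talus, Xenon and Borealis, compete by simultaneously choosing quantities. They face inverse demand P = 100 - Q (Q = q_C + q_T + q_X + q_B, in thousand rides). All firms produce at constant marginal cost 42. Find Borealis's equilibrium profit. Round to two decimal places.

134.56

Each firm earns π_i = (100 - Q)q_i - 42q_i.
First-order condition (treating rivals' output as given): 58 - 2q_i - Σ_{j≠i} q_j = 0.
By symmetry each firm produces the same amount; substituting Σ_{j≠i} q_j = 3q_i yields q_i = 58/5.
Price P = 100 - 232/5 = 268/5.
Borealis's profit: (268/5 - 42)·(58/5) = 134.5600.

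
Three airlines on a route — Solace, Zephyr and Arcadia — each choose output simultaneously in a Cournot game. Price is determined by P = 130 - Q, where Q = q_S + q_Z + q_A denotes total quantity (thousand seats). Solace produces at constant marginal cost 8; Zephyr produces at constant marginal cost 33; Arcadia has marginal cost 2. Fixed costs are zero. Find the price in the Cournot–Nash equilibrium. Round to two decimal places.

Solace's profit: π_S = (130 - Q)q_S - (8q_S). Setting ∂π_S/∂q_S = 0: 122 - 2q_S - (q_Z + q_A) = 0.
Zephyr's first-order condition: 97 - 2q_Z - (q_S + q_A) = 0.
Arcadia's first-order condition: 128 - 2q_A - (q_S + q_Z) = 0.
Summing all 3 equations gives 347 − 4Q = 0, hence Q = 347/4.
Back-substituting: q_S = (122 − 347/4) = 141/4, q_Z = (97 − 347/4) = 41/4, q_A = (128 − 347/4) = 165/4.
Total output Q = 347/4, so price P = 130 - 347/4 = 173/4.

43.25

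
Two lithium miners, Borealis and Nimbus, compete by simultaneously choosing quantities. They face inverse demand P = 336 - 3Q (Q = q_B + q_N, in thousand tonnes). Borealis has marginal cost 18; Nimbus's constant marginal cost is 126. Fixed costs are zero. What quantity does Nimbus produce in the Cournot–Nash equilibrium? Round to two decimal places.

Borealis's profit: π_B = (336 - 3Q)q_B - (18q_B). Setting ∂π_B/∂q_B = 0: 318 - 6q_B - 3(q_N) = 0.
Nimbus's profit: π_N = (336 - 3Q)q_N - (126q_N). Setting ∂π_N/∂q_N = 0: 210 - 6q_N - 3(q_B) = 0.
So q_B = (318 - 3q_N)/6 and q_N = (210 - 3q_B)/6.
Substituting one into the other gives q_B = 142/3 and q_N = 34/3.

11.33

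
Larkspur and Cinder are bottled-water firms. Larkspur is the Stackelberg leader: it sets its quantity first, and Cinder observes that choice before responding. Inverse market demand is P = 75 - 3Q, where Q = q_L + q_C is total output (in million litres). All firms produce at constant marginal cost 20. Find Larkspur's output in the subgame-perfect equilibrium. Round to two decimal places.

9.17

The follower Cinder best-responds to any q_L: π_C = (75 - 3Q)q_C - 20q_C.
∂π_C/∂q_C = 55 - 3q_L - 6q_C = 0 gives the reaction function q_C = (55 - 3q_L)/6.
Larkspur substitutes q_C(q_L) into its own profit: π_L = q_L(75 - 3q_L - (55 - 3q_L)/2) - 20q_L = (95/2 - (3/2)q_L)q_L - 20q_L.
Leader FOC: 55/2 - 3q_L = 0, so q_L = 55/6.
Then q_C = (55 - 3·(55/6))/6 = 55/12.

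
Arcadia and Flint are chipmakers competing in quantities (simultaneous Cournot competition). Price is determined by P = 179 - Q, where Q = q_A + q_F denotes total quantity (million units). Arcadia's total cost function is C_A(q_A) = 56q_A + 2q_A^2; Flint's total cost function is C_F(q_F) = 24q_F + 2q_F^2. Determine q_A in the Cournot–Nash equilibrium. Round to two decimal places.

Arcadia's profit: π_A = (179 - Q)q_A - (56q_A + 2q_A²). Setting ∂π_A/∂q_A = 0: 123 - 6q_A - (q_F) = 0.
Flint's profit: π_F = (179 - Q)q_F - (24q_F + 2q_F²). Setting ∂π_F/∂q_F = 0: 155 - 6q_F - (q_A) = 0.
Rearranging gives the reaction functions q_A = (123 - q_F)/6 and q_F = (155 - q_A)/6.
Substituting one into the other gives q_A = 583/35 and q_F = 807/35.

16.66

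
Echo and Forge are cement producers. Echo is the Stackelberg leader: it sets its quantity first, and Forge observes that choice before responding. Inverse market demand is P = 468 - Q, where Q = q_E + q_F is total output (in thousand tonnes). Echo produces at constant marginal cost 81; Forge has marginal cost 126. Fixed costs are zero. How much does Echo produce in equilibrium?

Solve by backward induction. Given q_E, the follower Forge maximises π_F = (468 - q_E - q_F)q_F - 126q_F.
Setting the follower's marginal profit to zero, 342 - q_E - 2q_F = 0, i.e. q_F = (342 - q_E)/2.
Echo substitutes q_F(q_E) into its own profit: π_E = q_E(468 - q_E - (342 - q_E)/2) - 81q_E = (297 - (1/2)q_E)q_E - 81q_E.
Maximising: ∂π_E/∂q_E = 216 - q_E = 0, giving q_E = 216.
Then q_F = (342 - 216)/2 = 63.

216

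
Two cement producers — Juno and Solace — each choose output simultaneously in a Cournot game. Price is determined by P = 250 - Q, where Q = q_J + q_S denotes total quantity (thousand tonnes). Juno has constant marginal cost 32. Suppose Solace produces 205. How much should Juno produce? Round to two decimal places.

6.50

With the rival's output fixed at 205, Juno's profit is π_J = (250 - 205 - q_J)q_J - (32q_J) = (45 - q_J)q_J - (32q_J).
∂π_J/∂q_J = 13 - 2q_J = 0, so q_J = 13/2.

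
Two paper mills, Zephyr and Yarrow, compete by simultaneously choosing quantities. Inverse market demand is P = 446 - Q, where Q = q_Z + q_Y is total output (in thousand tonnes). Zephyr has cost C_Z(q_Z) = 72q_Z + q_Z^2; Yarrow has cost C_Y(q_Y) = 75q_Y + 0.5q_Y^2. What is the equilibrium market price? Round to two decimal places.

276.82

Zephyr's profit: π_Z = (446 - Q)q_Z - (72q_Z + q_Z²). Setting ∂π_Z/∂q_Z = 0: 374 - 4q_Z - (q_Y) = 0.
Yarrow's profit: π_Y = (446 - Q)q_Y - (75q_Y + (1/2)q_Y²). Setting ∂π_Y/∂q_Y = 0: 371 - 3q_Y - (q_Z) = 0.
Best responses: q_Z = (374 - q_Y)/4, q_Y = (371 - q_Z)/3.
Substituting one into the other gives q_Z = 751/11 and q_Y = 1110/11.
Total output Q = 1861/11, so price P = 446 - 1861/11 = 276.8182.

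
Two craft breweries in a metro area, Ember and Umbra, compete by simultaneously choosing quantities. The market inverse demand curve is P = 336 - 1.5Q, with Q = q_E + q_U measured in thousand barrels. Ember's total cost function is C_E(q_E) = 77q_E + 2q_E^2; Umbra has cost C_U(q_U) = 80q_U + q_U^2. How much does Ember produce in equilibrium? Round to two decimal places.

27.82

Ember's profit: π_E = (336 - 1.5Q)q_E - (77q_E + 2q_E²). Setting ∂π_E/∂q_E = 0: 259 - 7q_E - (3/2)(q_U) = 0.
Umbra's first-order condition: 256 - 5q_U - (3/2)(q_E) = 0.
Best responses: q_E = (259 - (3/2)q_U)/7, q_U = (256 - (3/2)q_E)/5.
Solving the pair: q_E = 27.8168, q_U = 42.8550.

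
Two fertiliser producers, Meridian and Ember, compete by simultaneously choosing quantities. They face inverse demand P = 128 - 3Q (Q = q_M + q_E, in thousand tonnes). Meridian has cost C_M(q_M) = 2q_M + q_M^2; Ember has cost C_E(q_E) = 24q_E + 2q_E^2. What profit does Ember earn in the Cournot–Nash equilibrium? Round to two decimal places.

204.44

Meridian's profit: π_M = (128 - 3Q)q_M - (2q_M + q_M²). Setting ∂π_M/∂q_M = 0: 126 - 8q_M - 3(q_E) = 0.
Ember's first-order condition: 104 - 10q_E - 3(q_M) = 0.
Best responses: q_M = (126 - 3q_E)/8, q_E = (104 - 3q_M)/10.
Substituting one into the other gives q_M = 948/71 and q_E = 454/71.
Price P = 128 - 3·(1402/71) = 68.7606.
Ember's profit: 68.7606·(454/71) - 24·(454/71) - 2(454/71)² = 204.4396.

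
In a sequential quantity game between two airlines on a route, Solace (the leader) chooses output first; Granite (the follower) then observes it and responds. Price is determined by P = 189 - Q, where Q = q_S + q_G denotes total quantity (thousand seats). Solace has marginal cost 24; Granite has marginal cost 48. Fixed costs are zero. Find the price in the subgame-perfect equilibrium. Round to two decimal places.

71.25

The follower Granite best-responds to any q_S: π_G = (189 - Q)q_G - 48q_G.
Follower FOC: 141 - q_S - 2q_G = 0, so q_G(q_S) = (141 - q_S)/2.
The leader anticipates this reaction. Substituting into P = 189 - Q gives P = 237/2 - (1/2)q_S, so π_S = (237/2 - (1/2)q_S)q_S - 24q_S.
The leader's first-order condition 189/2 - q_S = 0 yields q_S = 189/2.
Then q_G = (141 - 189/2)/2 = 93/4.
Total output Q = 471/4, so price P = 189 - 471/4 = 285/4.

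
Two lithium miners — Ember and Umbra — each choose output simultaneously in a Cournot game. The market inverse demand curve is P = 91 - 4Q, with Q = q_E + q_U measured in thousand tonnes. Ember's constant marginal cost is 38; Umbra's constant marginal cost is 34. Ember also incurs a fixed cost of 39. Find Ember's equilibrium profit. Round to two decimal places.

27.69

Ember's profit: π_E = (91 - 4Q)q_E - (38q_E). Setting ∂π_E/∂q_E = 0: 53 - 8q_E - 4(q_U) = 0.
Umbra's first-order condition: 57 - 8q_U - 4(q_E) = 0.
So q_E = (53 - 4q_U)/8 and q_U = (57 - 4q_E)/8.
Solving the pair: q_E = 49/12, q_U = 61/12.
Price P = 91 - 4·(55/6) = 163/3.
Ember's profit: (163/3 - 38)·(49/12) - 39 = 997/36.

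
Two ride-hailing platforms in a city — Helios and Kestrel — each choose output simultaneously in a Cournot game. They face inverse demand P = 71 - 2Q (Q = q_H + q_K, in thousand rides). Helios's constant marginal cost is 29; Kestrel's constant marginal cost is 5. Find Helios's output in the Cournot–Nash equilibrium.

3

Helios's profit: π_H = (71 - 2Q)q_H - (29q_H). Setting ∂π_H/∂q_H = 0: 42 - 4q_H - 2(q_K) = 0.
Kestrel's profit: π_K = (71 - 2Q)q_K - (5q_K). Setting ∂π_K/∂q_K = 0: 66 - 4q_K - 2(q_H) = 0.
Rearranging gives the reaction functions q_H = (42 - 2q_K)/4 and q_K = (66 - 2q_H)/4.
Substituting one into the other gives q_H = 3 and q_K = 15.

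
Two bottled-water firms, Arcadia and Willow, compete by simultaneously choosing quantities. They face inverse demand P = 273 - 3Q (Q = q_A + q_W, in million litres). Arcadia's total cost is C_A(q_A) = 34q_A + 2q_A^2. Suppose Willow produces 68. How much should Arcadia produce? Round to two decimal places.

3.50

With the rival's output fixed at 68, Arcadia's profit is π_A = (273 - 3·68 - 3q_A)q_A - (34q_A + 2q_A²) = (69 - 3q_A)q_A - (34q_A + 2q_A²).
∂π_A/∂q_A = 35 - 10q_A = 0, so q_A = 7/2.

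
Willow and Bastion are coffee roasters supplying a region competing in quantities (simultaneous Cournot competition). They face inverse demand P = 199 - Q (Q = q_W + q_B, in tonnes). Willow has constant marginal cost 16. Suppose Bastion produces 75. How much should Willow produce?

54

With the rival's output fixed at 75, Willow's profit is π_W = (199 - 75 - q_W)q_W - (16q_W) = (124 - q_W)q_W - (16q_W).
∂π_W/∂q_W = 108 - 2q_W = 0, so q_W = 54.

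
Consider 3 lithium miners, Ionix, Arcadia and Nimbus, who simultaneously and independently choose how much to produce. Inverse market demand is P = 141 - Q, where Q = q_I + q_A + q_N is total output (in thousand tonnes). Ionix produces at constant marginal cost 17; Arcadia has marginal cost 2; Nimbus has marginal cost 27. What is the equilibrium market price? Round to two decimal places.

46.75

Ionix's profit: π_I = (141 - Q)q_I - (17q_I). Setting ∂π_I/∂q_I = 0: 124 - 2q_I - (q_A + q_N) = 0.
Arcadia's first-order condition: 139 - 2q_A - (q_I + q_N) = 0.
Nimbus's profit: π_N = (141 - Q)q_N - (27q_N). Setting ∂π_N/∂q_N = 0: 114 - 2q_N - (q_I + q_A) = 0.
Adding the 3 conditions: 377 − 2Q − 2Q = 0, i.e. Q = 377/4.
Back-substituting: q_I = (124 − 377/4) = 119/4, q_A = (139 − 377/4) = 179/4, q_N = (114 − 377/4) = 79/4.
Total output Q = 377/4, so price P = 141 - 377/4 = 187/4.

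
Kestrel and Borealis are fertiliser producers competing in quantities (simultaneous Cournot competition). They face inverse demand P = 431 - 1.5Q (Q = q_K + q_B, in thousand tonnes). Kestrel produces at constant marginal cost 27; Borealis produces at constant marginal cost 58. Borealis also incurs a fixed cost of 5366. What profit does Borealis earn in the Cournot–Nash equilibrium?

3298

Kestrel's profit: π_K = (431 - 1.5Q)q_K - (27q_K). Setting ∂π_K/∂q_K = 0: 404 - 3q_K - (3/2)(q_B) = 0.
Borealis's first-order condition: 373 - 3q_B - (3/2)(q_K) = 0.
So q_K = (404 - (3/2)q_B)/3 and q_B = (373 - (3/2)q_K)/3.
Solving the pair: q_K = 290/3, q_B = 76.
Price P = 431 - (3/2)·(518/3) = 172.
Borealis's profit: (172 - 58)·76 - 5366 = 3298.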